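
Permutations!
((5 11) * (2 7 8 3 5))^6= (11)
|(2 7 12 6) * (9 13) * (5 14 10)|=12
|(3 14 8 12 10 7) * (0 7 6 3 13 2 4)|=30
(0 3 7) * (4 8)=[3, 1, 2, 7, 8, 5, 6, 0, 4]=(0 3 7)(4 8)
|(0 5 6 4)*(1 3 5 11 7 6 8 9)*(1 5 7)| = 21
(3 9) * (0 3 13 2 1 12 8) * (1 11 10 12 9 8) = (0 3 8)(1 9 13 2 11 10 12) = [3, 9, 11, 8, 4, 5, 6, 7, 0, 13, 12, 10, 1, 2]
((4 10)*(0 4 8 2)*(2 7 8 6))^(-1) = ((0 4 10 6 2)(7 8))^(-1) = (0 2 6 10 4)(7 8)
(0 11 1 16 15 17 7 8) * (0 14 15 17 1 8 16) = (0 11 8 14 15 1)(7 16 17) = [11, 0, 2, 3, 4, 5, 6, 16, 14, 9, 10, 8, 12, 13, 15, 1, 17, 7]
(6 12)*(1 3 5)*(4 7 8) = (1 3 5)(4 7 8)(6 12) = [0, 3, 2, 5, 7, 1, 12, 8, 4, 9, 10, 11, 6]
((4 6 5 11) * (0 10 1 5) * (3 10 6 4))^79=(0 6)(1 10 3 11 5)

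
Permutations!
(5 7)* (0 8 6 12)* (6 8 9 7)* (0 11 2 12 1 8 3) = (0 9 7 5 6 1 8 3)(2 12 11) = [9, 8, 12, 0, 4, 6, 1, 5, 3, 7, 10, 2, 11]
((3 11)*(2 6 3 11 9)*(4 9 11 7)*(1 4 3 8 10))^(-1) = ((1 4 9 2 6 8 10)(3 11 7))^(-1) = (1 10 8 6 2 9 4)(3 7 11)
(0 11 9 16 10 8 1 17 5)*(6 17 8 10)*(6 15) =(0 11 9 16 15 6 17 5)(1 8) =[11, 8, 2, 3, 4, 0, 17, 7, 1, 16, 10, 9, 12, 13, 14, 6, 15, 5]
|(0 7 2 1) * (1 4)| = |(0 7 2 4 1)| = 5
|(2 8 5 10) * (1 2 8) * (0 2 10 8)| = |(0 2 1 10)(5 8)| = 4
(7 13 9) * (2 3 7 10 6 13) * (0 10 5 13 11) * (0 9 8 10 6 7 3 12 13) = [6, 1, 12, 3, 4, 0, 11, 2, 10, 5, 7, 9, 13, 8] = (0 6 11 9 5)(2 12 13 8 10 7)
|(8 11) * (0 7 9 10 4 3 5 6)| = |(0 7 9 10 4 3 5 6)(8 11)| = 8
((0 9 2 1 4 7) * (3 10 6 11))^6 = (3 6)(10 11)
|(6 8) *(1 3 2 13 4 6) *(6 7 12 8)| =|(1 3 2 13 4 7 12 8)| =8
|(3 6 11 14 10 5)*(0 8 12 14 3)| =6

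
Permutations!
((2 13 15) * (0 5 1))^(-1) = ((0 5 1)(2 13 15))^(-1) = (0 1 5)(2 15 13)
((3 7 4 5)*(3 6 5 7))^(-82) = (7)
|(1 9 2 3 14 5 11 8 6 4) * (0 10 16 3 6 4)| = |(0 10 16 3 14 5 11 8 4 1 9 2 6)| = 13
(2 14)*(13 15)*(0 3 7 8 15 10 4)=(0 3 7 8 15 13 10 4)(2 14)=[3, 1, 14, 7, 0, 5, 6, 8, 15, 9, 4, 11, 12, 10, 2, 13]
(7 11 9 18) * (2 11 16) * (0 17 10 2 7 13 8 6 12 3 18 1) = (0 17 10 2 11 9 1)(3 18 13 8 6 12)(7 16) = [17, 0, 11, 18, 4, 5, 12, 16, 6, 1, 2, 9, 3, 8, 14, 15, 7, 10, 13]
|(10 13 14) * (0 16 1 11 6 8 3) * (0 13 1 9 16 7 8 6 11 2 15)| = |(0 7 8 3 13 14 10 1 2 15)(9 16)| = 10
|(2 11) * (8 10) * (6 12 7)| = |(2 11)(6 12 7)(8 10)| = 6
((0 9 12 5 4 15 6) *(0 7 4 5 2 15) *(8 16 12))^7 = (0 6 12 9 7 2 8 4 15 16) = ((0 9 8 16 12 2 15 6 7 4))^7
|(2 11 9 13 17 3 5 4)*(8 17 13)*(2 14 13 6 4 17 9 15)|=12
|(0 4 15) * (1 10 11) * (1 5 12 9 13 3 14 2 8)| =|(0 4 15)(1 10 11 5 12 9 13 3 14 2 8)| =33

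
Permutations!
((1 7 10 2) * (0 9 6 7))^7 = ((0 9 6 7 10 2 1))^7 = (10)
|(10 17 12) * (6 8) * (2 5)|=6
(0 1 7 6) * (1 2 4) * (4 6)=(0 2 6)(1 7 4)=[2, 7, 6, 3, 1, 5, 0, 4]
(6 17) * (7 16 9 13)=(6 17)(7 16 9 13)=[0, 1, 2, 3, 4, 5, 17, 16, 8, 13, 10, 11, 12, 7, 14, 15, 9, 6]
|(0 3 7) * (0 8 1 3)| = |(1 3 7 8)| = 4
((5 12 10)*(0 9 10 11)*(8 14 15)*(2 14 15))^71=(0 11 12 5 10 9)(2 14)(8 15)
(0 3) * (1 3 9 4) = [9, 3, 2, 0, 1, 5, 6, 7, 8, 4] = (0 9 4 1 3)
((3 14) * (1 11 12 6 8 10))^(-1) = (1 10 8 6 12 11)(3 14)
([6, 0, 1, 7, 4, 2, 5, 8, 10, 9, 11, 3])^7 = [5, 6, 0, 8, 4, 1, 2, 10, 11, 9, 3, 7]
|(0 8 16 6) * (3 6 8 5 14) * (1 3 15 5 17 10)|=6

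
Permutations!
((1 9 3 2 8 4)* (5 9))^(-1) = ((1 5 9 3 2 8 4))^(-1) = (1 4 8 2 3 9 5)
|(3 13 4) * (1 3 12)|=|(1 3 13 4 12)|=5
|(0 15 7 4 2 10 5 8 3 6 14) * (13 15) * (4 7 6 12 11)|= 40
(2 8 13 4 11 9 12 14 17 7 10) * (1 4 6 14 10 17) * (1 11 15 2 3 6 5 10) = [0, 4, 8, 6, 15, 10, 14, 17, 13, 12, 3, 9, 1, 5, 11, 2, 16, 7] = (1 4 15 2 8 13 5 10 3 6 14 11 9 12)(7 17)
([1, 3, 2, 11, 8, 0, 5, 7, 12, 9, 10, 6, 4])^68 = (0 3 6)(1 11 5)(4 12 8)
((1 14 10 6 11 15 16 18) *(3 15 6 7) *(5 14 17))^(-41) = (1 18 16 15 3 7 10 14 5 17)(6 11)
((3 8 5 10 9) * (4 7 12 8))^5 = (3 5 7 9 8 4 10 12) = ((3 4 7 12 8 5 10 9))^5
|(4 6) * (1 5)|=2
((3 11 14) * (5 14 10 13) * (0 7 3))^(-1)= (0 14 5 13 10 11 3 7)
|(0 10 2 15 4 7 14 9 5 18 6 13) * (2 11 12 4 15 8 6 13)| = 33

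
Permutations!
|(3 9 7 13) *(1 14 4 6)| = 4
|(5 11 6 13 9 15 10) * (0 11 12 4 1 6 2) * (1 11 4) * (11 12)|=|(0 4 12 1 6 13 9 15 10 5 11 2)|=12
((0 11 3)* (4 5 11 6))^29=((0 6 4 5 11 3))^29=(0 3 11 5 4 6)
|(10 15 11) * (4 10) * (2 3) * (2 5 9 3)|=12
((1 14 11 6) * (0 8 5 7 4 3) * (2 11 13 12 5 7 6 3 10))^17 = ((0 8 7 4 10 2 11 3)(1 14 13 12 5 6))^17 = (0 8 7 4 10 2 11 3)(1 6 5 12 13 14)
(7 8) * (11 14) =(7 8)(11 14) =[0, 1, 2, 3, 4, 5, 6, 8, 7, 9, 10, 14, 12, 13, 11]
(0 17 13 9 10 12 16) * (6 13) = (0 17 6 13 9 10 12 16) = [17, 1, 2, 3, 4, 5, 13, 7, 8, 10, 12, 11, 16, 9, 14, 15, 0, 6]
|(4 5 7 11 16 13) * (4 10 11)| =12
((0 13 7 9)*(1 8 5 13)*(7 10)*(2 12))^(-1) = ((0 1 8 5 13 10 7 9)(2 12))^(-1) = (0 9 7 10 13 5 8 1)(2 12)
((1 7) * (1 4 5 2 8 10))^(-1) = ((1 7 4 5 2 8 10))^(-1) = (1 10 8 2 5 4 7)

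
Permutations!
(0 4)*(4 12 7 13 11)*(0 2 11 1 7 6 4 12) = (1 7 13)(2 11 12 6 4) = [0, 7, 11, 3, 2, 5, 4, 13, 8, 9, 10, 12, 6, 1]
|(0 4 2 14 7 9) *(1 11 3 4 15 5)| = 11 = |(0 15 5 1 11 3 4 2 14 7 9)|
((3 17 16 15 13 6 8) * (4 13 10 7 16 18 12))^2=(3 18 4 6)(7 15)(8 17 12 13)(10 16)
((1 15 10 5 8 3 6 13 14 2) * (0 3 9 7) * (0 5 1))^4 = ((0 3 6 13 14 2)(1 15 10)(5 8 9 7))^4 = (0 14 6)(1 15 10)(2 13 3)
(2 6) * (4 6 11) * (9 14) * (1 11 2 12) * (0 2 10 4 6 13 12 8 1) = (0 2 10 4 13 12)(1 11 6 8)(9 14) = [2, 11, 10, 3, 13, 5, 8, 7, 1, 14, 4, 6, 0, 12, 9]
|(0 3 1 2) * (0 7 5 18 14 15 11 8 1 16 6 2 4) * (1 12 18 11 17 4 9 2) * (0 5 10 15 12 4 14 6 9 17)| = 24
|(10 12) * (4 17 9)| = |(4 17 9)(10 12)| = 6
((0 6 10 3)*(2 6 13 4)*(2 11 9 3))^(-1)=(0 3 9 11 4 13)(2 10 6)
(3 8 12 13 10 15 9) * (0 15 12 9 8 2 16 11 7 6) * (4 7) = (0 15 8 9 3 2 16 11 4 7 6)(10 12 13) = [15, 1, 16, 2, 7, 5, 0, 6, 9, 3, 12, 4, 13, 10, 14, 8, 11]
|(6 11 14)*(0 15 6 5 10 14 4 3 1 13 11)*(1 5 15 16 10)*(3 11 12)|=|(0 16 10 14 15 6)(1 13 12 3 5)(4 11)|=30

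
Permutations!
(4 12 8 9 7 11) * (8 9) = [0, 1, 2, 3, 12, 5, 6, 11, 8, 7, 10, 4, 9] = (4 12 9 7 11)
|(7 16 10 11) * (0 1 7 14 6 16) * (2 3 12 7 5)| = 35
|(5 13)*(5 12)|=|(5 13 12)|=3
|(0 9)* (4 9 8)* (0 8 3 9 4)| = |(0 3 9 8)| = 4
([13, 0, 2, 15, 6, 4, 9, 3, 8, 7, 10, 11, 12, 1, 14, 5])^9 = (3 5 6 7 15 4 9)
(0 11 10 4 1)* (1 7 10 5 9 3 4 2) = (0 11 5 9 3 4 7 10 2 1) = [11, 0, 1, 4, 7, 9, 6, 10, 8, 3, 2, 5]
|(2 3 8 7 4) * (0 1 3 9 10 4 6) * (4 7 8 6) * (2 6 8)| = |(0 1 3 8 2 9 10 7 4 6)| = 10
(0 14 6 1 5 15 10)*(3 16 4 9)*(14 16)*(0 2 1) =(0 16 4 9 3 14 6)(1 5 15 10 2) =[16, 5, 1, 14, 9, 15, 0, 7, 8, 3, 2, 11, 12, 13, 6, 10, 4]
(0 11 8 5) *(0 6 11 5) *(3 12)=(0 5 6 11 8)(3 12)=[5, 1, 2, 12, 4, 6, 11, 7, 0, 9, 10, 8, 3]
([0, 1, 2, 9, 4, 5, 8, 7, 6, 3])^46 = [0, 1, 2, 3, 4, 5, 6, 7, 8, 9]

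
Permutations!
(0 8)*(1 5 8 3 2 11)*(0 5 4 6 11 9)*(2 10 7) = [3, 4, 9, 10, 6, 8, 11, 2, 5, 0, 7, 1] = (0 3 10 7 2 9)(1 4 6 11)(5 8)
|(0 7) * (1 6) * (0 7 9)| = |(0 9)(1 6)| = 2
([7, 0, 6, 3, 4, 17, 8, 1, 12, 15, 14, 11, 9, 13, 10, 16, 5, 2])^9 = [0, 1, 2, 3, 4, 5, 6, 7, 8, 9, 14, 11, 12, 13, 10, 15, 16, 17]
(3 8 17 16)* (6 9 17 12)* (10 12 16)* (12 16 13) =(3 8 13 12 6 9 17 10 16) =[0, 1, 2, 8, 4, 5, 9, 7, 13, 17, 16, 11, 6, 12, 14, 15, 3, 10]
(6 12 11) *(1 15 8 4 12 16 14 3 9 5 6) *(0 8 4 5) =[8, 15, 2, 9, 12, 6, 16, 7, 5, 0, 10, 1, 11, 13, 3, 4, 14] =(0 8 5 6 16 14 3 9)(1 15 4 12 11)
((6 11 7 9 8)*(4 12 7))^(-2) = (4 6 9 12 11 8 7)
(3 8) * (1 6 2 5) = (1 6 2 5)(3 8) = [0, 6, 5, 8, 4, 1, 2, 7, 3]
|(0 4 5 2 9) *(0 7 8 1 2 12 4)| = 15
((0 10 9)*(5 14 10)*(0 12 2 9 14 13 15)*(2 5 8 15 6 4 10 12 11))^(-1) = (0 15 8)(2 11 9)(4 6 13 5 12 14 10)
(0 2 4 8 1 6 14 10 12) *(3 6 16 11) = (0 2 4 8 1 16 11 3 6 14 10 12) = [2, 16, 4, 6, 8, 5, 14, 7, 1, 9, 12, 3, 0, 13, 10, 15, 11]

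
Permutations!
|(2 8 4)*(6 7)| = 6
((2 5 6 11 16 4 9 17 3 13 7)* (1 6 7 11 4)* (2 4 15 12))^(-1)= (1 16 11 13 3 17 9 4 7 5 2 12 15 6)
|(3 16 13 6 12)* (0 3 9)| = |(0 3 16 13 6 12 9)| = 7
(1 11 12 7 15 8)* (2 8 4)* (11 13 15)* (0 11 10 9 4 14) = [11, 13, 8, 3, 2, 5, 6, 10, 1, 4, 9, 12, 7, 15, 0, 14] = (0 11 12 7 10 9 4 2 8 1 13 15 14)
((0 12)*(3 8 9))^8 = (12)(3 9 8) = ((0 12)(3 8 9))^8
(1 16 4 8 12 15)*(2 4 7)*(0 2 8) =(0 2 4)(1 16 7 8 12 15) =[2, 16, 4, 3, 0, 5, 6, 8, 12, 9, 10, 11, 15, 13, 14, 1, 7]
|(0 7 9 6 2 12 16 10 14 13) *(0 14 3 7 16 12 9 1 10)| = |(0 16)(1 10 3 7)(2 9 6)(13 14)| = 12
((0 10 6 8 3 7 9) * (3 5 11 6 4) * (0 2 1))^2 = ((0 10 4 3 7 9 2 1)(5 11 6 8))^2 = (0 4 7 2)(1 10 3 9)(5 6)(8 11)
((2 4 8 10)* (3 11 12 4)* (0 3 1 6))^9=(0 6 1 2 10 8 4 12 11 3)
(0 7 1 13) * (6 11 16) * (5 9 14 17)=(0 7 1 13)(5 9 14 17)(6 11 16)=[7, 13, 2, 3, 4, 9, 11, 1, 8, 14, 10, 16, 12, 0, 17, 15, 6, 5]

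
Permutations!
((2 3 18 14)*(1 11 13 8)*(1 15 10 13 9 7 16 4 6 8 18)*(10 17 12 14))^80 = (1 12 6 9 2 15 16)(3 17 4 11 14 8 7)(10 18 13)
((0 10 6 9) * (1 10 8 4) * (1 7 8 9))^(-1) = (0 9)(1 6 10)(4 8 7)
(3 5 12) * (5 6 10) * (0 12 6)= [12, 1, 2, 0, 4, 6, 10, 7, 8, 9, 5, 11, 3]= (0 12 3)(5 6 10)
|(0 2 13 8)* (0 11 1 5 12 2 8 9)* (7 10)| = |(0 8 11 1 5 12 2 13 9)(7 10)| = 18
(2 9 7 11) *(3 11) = (2 9 7 3 11) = [0, 1, 9, 11, 4, 5, 6, 3, 8, 7, 10, 2]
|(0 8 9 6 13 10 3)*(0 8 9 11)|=8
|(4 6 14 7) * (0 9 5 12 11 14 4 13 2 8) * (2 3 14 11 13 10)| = |(0 9 5 12 13 3 14 7 10 2 8)(4 6)| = 22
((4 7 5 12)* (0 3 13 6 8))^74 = ((0 3 13 6 8)(4 7 5 12))^74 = (0 8 6 13 3)(4 5)(7 12)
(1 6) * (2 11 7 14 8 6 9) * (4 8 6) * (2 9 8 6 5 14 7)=[0, 8, 11, 3, 6, 14, 1, 7, 4, 9, 10, 2, 12, 13, 5]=(1 8 4 6)(2 11)(5 14)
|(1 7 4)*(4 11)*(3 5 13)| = |(1 7 11 4)(3 5 13)| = 12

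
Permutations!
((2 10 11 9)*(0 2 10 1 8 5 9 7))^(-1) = (0 7 11 10 9 5 8 1 2)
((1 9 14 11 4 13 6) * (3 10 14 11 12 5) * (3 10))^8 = (14)(1 11 13)(4 6 9)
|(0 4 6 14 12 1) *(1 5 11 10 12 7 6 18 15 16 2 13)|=|(0 4 18 15 16 2 13 1)(5 11 10 12)(6 14 7)|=24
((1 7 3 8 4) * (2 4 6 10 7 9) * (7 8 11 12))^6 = (1 2)(3 12)(4 9)(7 11)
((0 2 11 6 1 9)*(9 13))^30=((0 2 11 6 1 13 9))^30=(0 11 1 9 2 6 13)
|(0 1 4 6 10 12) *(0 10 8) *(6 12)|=|(0 1 4 12 10 6 8)|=7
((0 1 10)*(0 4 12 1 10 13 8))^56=(13)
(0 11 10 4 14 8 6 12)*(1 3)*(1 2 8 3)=(0 11 10 4 14 3 2 8 6 12)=[11, 1, 8, 2, 14, 5, 12, 7, 6, 9, 4, 10, 0, 13, 3]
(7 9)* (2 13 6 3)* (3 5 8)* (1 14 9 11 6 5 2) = (1 14 9 7 11 6 2 13 5 8 3) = [0, 14, 13, 1, 4, 8, 2, 11, 3, 7, 10, 6, 12, 5, 9]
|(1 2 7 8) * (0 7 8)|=|(0 7)(1 2 8)|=6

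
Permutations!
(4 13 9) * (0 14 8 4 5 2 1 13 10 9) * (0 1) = (0 14 8 4 10 9 5 2)(1 13) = [14, 13, 0, 3, 10, 2, 6, 7, 4, 5, 9, 11, 12, 1, 8]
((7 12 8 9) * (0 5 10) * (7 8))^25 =((0 5 10)(7 12)(8 9))^25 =(0 5 10)(7 12)(8 9)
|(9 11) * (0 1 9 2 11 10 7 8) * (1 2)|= |(0 2 11 1 9 10 7 8)|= 8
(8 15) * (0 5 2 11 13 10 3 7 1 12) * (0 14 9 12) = (0 5 2 11 13 10 3 7 1)(8 15)(9 12 14) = [5, 0, 11, 7, 4, 2, 6, 1, 15, 12, 3, 13, 14, 10, 9, 8]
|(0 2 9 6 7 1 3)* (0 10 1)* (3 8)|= 20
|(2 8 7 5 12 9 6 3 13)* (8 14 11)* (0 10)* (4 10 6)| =|(0 6 3 13 2 14 11 8 7 5 12 9 4 10)| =14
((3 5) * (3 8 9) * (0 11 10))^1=((0 11 10)(3 5 8 9))^1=(0 11 10)(3 5 8 9)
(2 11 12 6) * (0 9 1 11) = (0 9 1 11 12 6 2) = [9, 11, 0, 3, 4, 5, 2, 7, 8, 1, 10, 12, 6]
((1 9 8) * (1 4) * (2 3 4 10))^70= ((1 9 8 10 2 3 4))^70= (10)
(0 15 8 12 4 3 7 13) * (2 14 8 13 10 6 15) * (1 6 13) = [2, 6, 14, 7, 3, 5, 15, 10, 12, 9, 13, 11, 4, 0, 8, 1] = (0 2 14 8 12 4 3 7 10 13)(1 6 15)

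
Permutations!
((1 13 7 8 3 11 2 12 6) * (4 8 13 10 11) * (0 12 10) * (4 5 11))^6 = (13)(0 6)(1 12)(2 11 5 3 8 4 10)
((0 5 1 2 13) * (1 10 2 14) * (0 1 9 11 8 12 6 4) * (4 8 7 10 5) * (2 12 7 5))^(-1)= ((0 4)(1 14 9 11 5 2 13)(6 8 7 10 12))^(-1)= (0 4)(1 13 2 5 11 9 14)(6 12 10 7 8)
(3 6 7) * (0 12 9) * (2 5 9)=[12, 1, 5, 6, 4, 9, 7, 3, 8, 0, 10, 11, 2]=(0 12 2 5 9)(3 6 7)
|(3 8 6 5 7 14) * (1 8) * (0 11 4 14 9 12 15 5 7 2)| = |(0 11 4 14 3 1 8 6 7 9 12 15 5 2)| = 14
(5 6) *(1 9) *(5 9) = [0, 5, 2, 3, 4, 6, 9, 7, 8, 1] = (1 5 6 9)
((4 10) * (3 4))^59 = ((3 4 10))^59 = (3 10 4)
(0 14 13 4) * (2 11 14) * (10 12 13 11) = (0 2 10 12 13 4)(11 14) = [2, 1, 10, 3, 0, 5, 6, 7, 8, 9, 12, 14, 13, 4, 11]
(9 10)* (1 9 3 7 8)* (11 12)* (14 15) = (1 9 10 3 7 8)(11 12)(14 15) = [0, 9, 2, 7, 4, 5, 6, 8, 1, 10, 3, 12, 11, 13, 15, 14]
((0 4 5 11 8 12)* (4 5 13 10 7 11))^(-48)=((0 5 4 13 10 7 11 8 12))^(-48)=(0 11 13)(4 12 7)(5 8 10)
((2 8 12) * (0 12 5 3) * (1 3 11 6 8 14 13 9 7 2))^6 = ((0 12 1 3)(2 14 13 9 7)(5 11 6 8))^6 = (0 1)(2 14 13 9 7)(3 12)(5 6)(8 11)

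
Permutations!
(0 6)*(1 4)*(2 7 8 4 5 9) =[6, 5, 7, 3, 1, 9, 0, 8, 4, 2] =(0 6)(1 5 9 2 7 8 4)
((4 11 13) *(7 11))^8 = (13) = ((4 7 11 13))^8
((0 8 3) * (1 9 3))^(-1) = ((0 8 1 9 3))^(-1) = (0 3 9 1 8)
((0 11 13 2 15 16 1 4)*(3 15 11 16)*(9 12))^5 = (0 16 1 4)(2 13 11)(3 15)(9 12) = ((0 16 1 4)(2 11 13)(3 15)(9 12))^5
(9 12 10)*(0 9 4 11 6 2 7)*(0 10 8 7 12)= (0 9)(2 12 8 7 10 4 11 6)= [9, 1, 12, 3, 11, 5, 2, 10, 7, 0, 4, 6, 8]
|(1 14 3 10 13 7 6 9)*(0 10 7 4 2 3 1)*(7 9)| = 14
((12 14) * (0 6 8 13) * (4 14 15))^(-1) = (0 13 8 6)(4 15 12 14)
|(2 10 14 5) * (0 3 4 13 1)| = |(0 3 4 13 1)(2 10 14 5)| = 20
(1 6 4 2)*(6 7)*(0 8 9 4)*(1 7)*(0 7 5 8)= (2 5 8 9 4)(6 7)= [0, 1, 5, 3, 2, 8, 7, 6, 9, 4]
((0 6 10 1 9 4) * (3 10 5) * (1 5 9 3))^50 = ((0 6 9 4)(1 3 10 5))^50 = (0 9)(1 10)(3 5)(4 6)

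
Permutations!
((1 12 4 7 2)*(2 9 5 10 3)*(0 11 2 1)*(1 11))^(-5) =(0 5 1 10 12 3 4 11 7 2 9)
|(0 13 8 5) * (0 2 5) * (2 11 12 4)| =15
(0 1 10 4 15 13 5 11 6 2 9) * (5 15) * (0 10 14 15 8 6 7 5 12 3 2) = (0 1 14 15 13 8 6)(2 9 10 4 12 3)(5 11 7) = [1, 14, 9, 2, 12, 11, 0, 5, 6, 10, 4, 7, 3, 8, 15, 13]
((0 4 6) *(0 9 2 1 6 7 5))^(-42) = (0 7)(1 9)(2 6)(4 5)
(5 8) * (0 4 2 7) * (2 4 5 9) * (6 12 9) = (0 5 8 6 12 9 2 7) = [5, 1, 7, 3, 4, 8, 12, 0, 6, 2, 10, 11, 9]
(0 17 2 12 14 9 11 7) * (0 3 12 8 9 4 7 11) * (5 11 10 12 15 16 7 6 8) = (0 17 2 5 11 10 12 14 4 6 8 9)(3 15 16 7) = [17, 1, 5, 15, 6, 11, 8, 3, 9, 0, 12, 10, 14, 13, 4, 16, 7, 2]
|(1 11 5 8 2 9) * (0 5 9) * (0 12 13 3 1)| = 10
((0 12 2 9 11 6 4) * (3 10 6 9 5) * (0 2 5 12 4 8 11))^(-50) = (0 3 9 5 11 12 8 2 6 4 10) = ((0 4 2 12 5 3 10 6 8 11 9))^(-50)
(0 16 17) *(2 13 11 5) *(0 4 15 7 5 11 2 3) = (0 16 17 4 15 7 5 3)(2 13) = [16, 1, 13, 0, 15, 3, 6, 5, 8, 9, 10, 11, 12, 2, 14, 7, 17, 4]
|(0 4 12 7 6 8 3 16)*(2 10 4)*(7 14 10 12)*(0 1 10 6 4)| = 10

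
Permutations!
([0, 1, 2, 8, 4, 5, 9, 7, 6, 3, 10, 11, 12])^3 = (12)(3 9 6 8)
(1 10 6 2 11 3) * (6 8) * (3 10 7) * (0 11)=[11, 7, 0, 1, 4, 5, 2, 3, 6, 9, 8, 10]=(0 11 10 8 6 2)(1 7 3)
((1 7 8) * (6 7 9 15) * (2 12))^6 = ((1 9 15 6 7 8)(2 12))^6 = (15)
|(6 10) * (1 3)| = 2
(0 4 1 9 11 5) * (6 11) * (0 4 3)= (0 3)(1 9 6 11 5 4)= [3, 9, 2, 0, 1, 4, 11, 7, 8, 6, 10, 5]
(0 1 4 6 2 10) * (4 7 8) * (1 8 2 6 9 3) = (0 8 4 9 3 1 7 2 10) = [8, 7, 10, 1, 9, 5, 6, 2, 4, 3, 0]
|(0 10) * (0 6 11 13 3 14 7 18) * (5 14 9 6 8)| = |(0 10 8 5 14 7 18)(3 9 6 11 13)| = 35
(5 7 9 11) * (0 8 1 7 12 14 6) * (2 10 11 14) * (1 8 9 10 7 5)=[9, 5, 7, 3, 4, 12, 0, 10, 8, 14, 11, 1, 2, 13, 6]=(0 9 14 6)(1 5 12 2 7 10 11)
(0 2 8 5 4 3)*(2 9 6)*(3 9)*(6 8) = (0 3)(2 6)(4 9 8 5) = [3, 1, 6, 0, 9, 4, 2, 7, 5, 8]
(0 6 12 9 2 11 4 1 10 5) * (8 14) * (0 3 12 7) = [6, 10, 11, 12, 1, 3, 7, 0, 14, 2, 5, 4, 9, 13, 8] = (0 6 7)(1 10 5 3 12 9 2 11 4)(8 14)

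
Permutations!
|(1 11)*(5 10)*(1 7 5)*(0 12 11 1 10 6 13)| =|(0 12 11 7 5 6 13)| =7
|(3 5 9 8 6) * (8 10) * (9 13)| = |(3 5 13 9 10 8 6)| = 7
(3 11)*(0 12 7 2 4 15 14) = (0 12 7 2 4 15 14)(3 11) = [12, 1, 4, 11, 15, 5, 6, 2, 8, 9, 10, 3, 7, 13, 0, 14]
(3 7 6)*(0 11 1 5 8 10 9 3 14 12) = (0 11 1 5 8 10 9 3 7 6 14 12) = [11, 5, 2, 7, 4, 8, 14, 6, 10, 3, 9, 1, 0, 13, 12]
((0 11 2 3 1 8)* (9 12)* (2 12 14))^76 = (0 14 8 9 1 12 3 11 2)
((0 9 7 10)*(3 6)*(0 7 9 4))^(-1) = ((0 4)(3 6)(7 10))^(-1) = (0 4)(3 6)(7 10)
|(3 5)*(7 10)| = |(3 5)(7 10)| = 2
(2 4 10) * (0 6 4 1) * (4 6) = (0 4 10 2 1) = [4, 0, 1, 3, 10, 5, 6, 7, 8, 9, 2]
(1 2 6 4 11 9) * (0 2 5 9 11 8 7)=[2, 5, 6, 3, 8, 9, 4, 0, 7, 1, 10, 11]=(11)(0 2 6 4 8 7)(1 5 9)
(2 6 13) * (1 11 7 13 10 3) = (1 11 7 13 2 6 10 3) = [0, 11, 6, 1, 4, 5, 10, 13, 8, 9, 3, 7, 12, 2]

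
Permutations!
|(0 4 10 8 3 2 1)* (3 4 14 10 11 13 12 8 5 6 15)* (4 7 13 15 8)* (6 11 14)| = 15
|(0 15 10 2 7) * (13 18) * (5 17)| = 10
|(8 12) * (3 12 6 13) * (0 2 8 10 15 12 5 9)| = 24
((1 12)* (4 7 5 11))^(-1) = (1 12)(4 11 5 7)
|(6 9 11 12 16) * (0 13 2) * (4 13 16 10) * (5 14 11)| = 12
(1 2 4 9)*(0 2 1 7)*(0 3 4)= (0 2)(3 4 9 7)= [2, 1, 0, 4, 9, 5, 6, 3, 8, 7]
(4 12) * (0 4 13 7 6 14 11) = (0 4 12 13 7 6 14 11) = [4, 1, 2, 3, 12, 5, 14, 6, 8, 9, 10, 0, 13, 7, 11]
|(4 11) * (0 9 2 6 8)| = 10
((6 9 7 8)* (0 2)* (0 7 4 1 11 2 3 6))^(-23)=((0 3 6 9 4 1 11 2 7 8))^(-23)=(0 2 4 3 7 1 6 8 11 9)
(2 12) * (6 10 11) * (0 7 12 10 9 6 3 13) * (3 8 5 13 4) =(0 7 12 2 10 11 8 5 13)(3 4)(6 9) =[7, 1, 10, 4, 3, 13, 9, 12, 5, 6, 11, 8, 2, 0]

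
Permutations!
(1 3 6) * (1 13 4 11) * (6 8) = (1 3 8 6 13 4 11) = [0, 3, 2, 8, 11, 5, 13, 7, 6, 9, 10, 1, 12, 4]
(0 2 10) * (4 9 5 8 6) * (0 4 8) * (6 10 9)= [2, 1, 9, 3, 6, 0, 8, 7, 10, 5, 4]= (0 2 9 5)(4 6 8 10)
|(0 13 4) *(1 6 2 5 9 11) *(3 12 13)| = 30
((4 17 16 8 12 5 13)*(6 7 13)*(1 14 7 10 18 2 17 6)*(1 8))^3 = (1 13 10 17 14 4 18 16 7 6 2)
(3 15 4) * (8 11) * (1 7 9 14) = [0, 7, 2, 15, 3, 5, 6, 9, 11, 14, 10, 8, 12, 13, 1, 4] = (1 7 9 14)(3 15 4)(8 11)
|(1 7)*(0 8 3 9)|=4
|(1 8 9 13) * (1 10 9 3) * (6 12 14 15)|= 12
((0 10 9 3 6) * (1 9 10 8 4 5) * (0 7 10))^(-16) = ((0 8 4 5 1 9 3 6 7 10))^(-16) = (0 1 7 4 3)(5 6 8 9 10)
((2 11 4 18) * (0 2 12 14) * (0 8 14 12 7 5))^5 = ((0 2 11 4 18 7 5)(8 14))^5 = (0 7 4 2 5 18 11)(8 14)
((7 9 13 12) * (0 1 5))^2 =(0 5 1)(7 13)(9 12)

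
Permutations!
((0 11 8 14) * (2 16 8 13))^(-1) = ((0 11 13 2 16 8 14))^(-1) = (0 14 8 16 2 13 11)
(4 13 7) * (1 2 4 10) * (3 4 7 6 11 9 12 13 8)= (1 2 7 10)(3 4 8)(6 11 9 12 13)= [0, 2, 7, 4, 8, 5, 11, 10, 3, 12, 1, 9, 13, 6]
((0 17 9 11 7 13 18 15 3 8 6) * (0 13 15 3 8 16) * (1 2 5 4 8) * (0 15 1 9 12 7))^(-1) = (0 11 9 15 16 3 18 13 6 8 4 5 2 1 7 12 17)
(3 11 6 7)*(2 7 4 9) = (2 7 3 11 6 4 9) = [0, 1, 7, 11, 9, 5, 4, 3, 8, 2, 10, 6]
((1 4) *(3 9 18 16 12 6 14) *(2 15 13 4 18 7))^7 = ((1 18 16 12 6 14 3 9 7 2 15 13 4))^7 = (1 9 18 7 16 2 12 15 6 13 14 4 3)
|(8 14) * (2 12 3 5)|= 4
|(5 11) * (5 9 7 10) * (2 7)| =6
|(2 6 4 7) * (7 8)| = |(2 6 4 8 7)| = 5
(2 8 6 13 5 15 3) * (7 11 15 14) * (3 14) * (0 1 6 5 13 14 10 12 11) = (0 1 6 14 7)(2 8 5 3)(10 12 11 15) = [1, 6, 8, 2, 4, 3, 14, 0, 5, 9, 12, 15, 11, 13, 7, 10]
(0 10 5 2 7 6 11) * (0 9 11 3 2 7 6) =(0 10 5 7)(2 6 3)(9 11) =[10, 1, 6, 2, 4, 7, 3, 0, 8, 11, 5, 9]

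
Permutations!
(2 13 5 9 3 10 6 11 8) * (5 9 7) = [0, 1, 13, 10, 4, 7, 11, 5, 2, 3, 6, 8, 12, 9] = (2 13 9 3 10 6 11 8)(5 7)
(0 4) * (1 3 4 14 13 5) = (0 14 13 5 1 3 4) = [14, 3, 2, 4, 0, 1, 6, 7, 8, 9, 10, 11, 12, 5, 13]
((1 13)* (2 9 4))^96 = (13)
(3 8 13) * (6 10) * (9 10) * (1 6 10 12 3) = (1 6 9 12 3 8 13) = [0, 6, 2, 8, 4, 5, 9, 7, 13, 12, 10, 11, 3, 1]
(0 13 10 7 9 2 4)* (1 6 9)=(0 13 10 7 1 6 9 2 4)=[13, 6, 4, 3, 0, 5, 9, 1, 8, 2, 7, 11, 12, 10]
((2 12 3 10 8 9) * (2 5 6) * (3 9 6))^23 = (2 6 8 10 3 5 9 12)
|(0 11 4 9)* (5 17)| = |(0 11 4 9)(5 17)| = 4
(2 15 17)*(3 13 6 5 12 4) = (2 15 17)(3 13 6 5 12 4) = [0, 1, 15, 13, 3, 12, 5, 7, 8, 9, 10, 11, 4, 6, 14, 17, 16, 2]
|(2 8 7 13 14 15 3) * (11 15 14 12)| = 8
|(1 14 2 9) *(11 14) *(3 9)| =6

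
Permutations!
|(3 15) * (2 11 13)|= 6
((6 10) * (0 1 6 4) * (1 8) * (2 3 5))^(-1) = (0 4 10 6 1 8)(2 5 3)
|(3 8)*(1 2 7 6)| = |(1 2 7 6)(3 8)| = 4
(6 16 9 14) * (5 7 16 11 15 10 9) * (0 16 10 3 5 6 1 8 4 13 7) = (0 16 6 11 15 3 5)(1 8 4 13 7 10 9 14) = [16, 8, 2, 5, 13, 0, 11, 10, 4, 14, 9, 15, 12, 7, 1, 3, 6]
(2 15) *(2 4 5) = (2 15 4 5) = [0, 1, 15, 3, 5, 2, 6, 7, 8, 9, 10, 11, 12, 13, 14, 4]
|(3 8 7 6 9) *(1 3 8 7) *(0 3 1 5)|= 7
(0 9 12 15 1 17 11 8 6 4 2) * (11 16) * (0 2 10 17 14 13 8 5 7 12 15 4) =[9, 14, 2, 3, 10, 7, 0, 12, 6, 15, 17, 5, 4, 8, 13, 1, 11, 16] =(0 9 15 1 14 13 8 6)(4 10 17 16 11 5 7 12)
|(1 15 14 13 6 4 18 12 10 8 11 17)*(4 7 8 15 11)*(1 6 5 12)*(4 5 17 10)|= 14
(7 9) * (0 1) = [1, 0, 2, 3, 4, 5, 6, 9, 8, 7] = (0 1)(7 9)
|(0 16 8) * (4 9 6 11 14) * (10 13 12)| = 15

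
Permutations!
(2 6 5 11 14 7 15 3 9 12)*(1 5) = [0, 5, 6, 9, 4, 11, 1, 15, 8, 12, 10, 14, 2, 13, 7, 3] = (1 5 11 14 7 15 3 9 12 2 6)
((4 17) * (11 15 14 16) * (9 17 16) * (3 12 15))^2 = ((3 12 15 14 9 17 4 16 11))^2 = (3 15 9 4 11 12 14 17 16)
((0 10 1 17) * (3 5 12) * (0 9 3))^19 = ((0 10 1 17 9 3 5 12))^19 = (0 17 5 10 9 12 1 3)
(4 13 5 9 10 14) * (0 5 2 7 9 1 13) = (0 5 1 13 2 7 9 10 14 4) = [5, 13, 7, 3, 0, 1, 6, 9, 8, 10, 14, 11, 12, 2, 4]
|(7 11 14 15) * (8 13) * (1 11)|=|(1 11 14 15 7)(8 13)|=10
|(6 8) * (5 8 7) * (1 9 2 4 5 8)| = 15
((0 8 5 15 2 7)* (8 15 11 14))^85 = (0 15 2 7)(5 11 14 8)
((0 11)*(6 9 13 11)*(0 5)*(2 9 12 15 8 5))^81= (0 15)(2 9 13 11)(5 12)(6 8)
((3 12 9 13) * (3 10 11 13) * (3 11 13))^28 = ((3 12 9 11)(10 13))^28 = (13)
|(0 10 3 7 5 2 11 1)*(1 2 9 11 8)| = |(0 10 3 7 5 9 11 2 8 1)| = 10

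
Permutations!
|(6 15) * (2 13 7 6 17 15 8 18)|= |(2 13 7 6 8 18)(15 17)|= 6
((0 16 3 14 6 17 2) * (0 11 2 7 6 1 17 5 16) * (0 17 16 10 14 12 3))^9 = (17)(2 11)(3 12)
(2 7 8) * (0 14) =(0 14)(2 7 8) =[14, 1, 7, 3, 4, 5, 6, 8, 2, 9, 10, 11, 12, 13, 0]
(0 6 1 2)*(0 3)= (0 6 1 2 3)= [6, 2, 3, 0, 4, 5, 1]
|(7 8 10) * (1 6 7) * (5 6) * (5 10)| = |(1 10)(5 6 7 8)| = 4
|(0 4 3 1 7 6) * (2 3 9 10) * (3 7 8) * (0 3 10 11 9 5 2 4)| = 18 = |(1 8 10 4 5 2 7 6 3)(9 11)|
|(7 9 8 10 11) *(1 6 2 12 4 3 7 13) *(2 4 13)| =12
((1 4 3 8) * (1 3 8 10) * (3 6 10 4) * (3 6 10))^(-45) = (1 4)(3 10)(6 8)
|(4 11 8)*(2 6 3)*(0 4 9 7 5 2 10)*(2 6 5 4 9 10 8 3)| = 24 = |(0 9 7 4 11 3 8 10)(2 5 6)|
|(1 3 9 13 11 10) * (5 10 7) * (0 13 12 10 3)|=|(0 13 11 7 5 3 9 12 10 1)|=10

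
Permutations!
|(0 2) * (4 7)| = 2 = |(0 2)(4 7)|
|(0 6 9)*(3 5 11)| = |(0 6 9)(3 5 11)| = 3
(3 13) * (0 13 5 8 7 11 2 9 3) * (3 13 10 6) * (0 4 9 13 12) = (0 10 6 3 5 8 7 11 2 13 4 9 12) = [10, 1, 13, 5, 9, 8, 3, 11, 7, 12, 6, 2, 0, 4]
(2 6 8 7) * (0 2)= (0 2 6 8 7)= [2, 1, 6, 3, 4, 5, 8, 0, 7]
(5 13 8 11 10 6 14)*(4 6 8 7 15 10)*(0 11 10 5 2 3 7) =(0 11 4 6 14 2 3 7 15 5 13)(8 10) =[11, 1, 3, 7, 6, 13, 14, 15, 10, 9, 8, 4, 12, 0, 2, 5]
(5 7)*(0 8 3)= (0 8 3)(5 7)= [8, 1, 2, 0, 4, 7, 6, 5, 3]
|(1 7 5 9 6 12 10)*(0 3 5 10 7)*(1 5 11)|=|(0 3 11 1)(5 9 6 12 7 10)|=12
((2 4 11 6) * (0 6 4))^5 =((0 6 2)(4 11))^5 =(0 2 6)(4 11)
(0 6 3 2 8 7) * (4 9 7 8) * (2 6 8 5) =[8, 1, 4, 6, 9, 2, 3, 0, 5, 7] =(0 8 5 2 4 9 7)(3 6)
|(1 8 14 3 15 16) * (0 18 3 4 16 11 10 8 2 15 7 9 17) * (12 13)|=18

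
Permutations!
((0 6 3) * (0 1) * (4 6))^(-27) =((0 4 6 3 1))^(-27) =(0 3 4 1 6)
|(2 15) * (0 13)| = |(0 13)(2 15)| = 2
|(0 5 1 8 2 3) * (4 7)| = |(0 5 1 8 2 3)(4 7)| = 6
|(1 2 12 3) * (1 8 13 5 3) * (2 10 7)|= |(1 10 7 2 12)(3 8 13 5)|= 20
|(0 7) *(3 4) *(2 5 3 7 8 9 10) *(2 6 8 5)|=|(0 5 3 4 7)(6 8 9 10)|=20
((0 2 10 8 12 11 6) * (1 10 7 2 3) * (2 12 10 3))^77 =(0 6 11 12 7 2)(1 3)(8 10)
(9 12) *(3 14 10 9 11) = (3 14 10 9 12 11) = [0, 1, 2, 14, 4, 5, 6, 7, 8, 12, 9, 3, 11, 13, 10]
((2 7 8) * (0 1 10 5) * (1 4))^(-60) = (10)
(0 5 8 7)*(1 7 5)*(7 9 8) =(0 1 9 8 5 7) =[1, 9, 2, 3, 4, 7, 6, 0, 5, 8]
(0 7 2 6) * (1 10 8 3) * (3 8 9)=(0 7 2 6)(1 10 9 3)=[7, 10, 6, 1, 4, 5, 0, 2, 8, 3, 9]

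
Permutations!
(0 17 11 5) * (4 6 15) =[17, 1, 2, 3, 6, 0, 15, 7, 8, 9, 10, 5, 12, 13, 14, 4, 16, 11] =(0 17 11 5)(4 6 15)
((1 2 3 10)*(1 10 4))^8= (10)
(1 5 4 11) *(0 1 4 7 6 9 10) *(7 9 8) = (0 1 5 9 10)(4 11)(6 8 7) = [1, 5, 2, 3, 11, 9, 8, 6, 7, 10, 0, 4]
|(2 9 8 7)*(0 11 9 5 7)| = |(0 11 9 8)(2 5 7)| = 12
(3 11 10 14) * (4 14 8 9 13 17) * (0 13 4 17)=(17)(0 13)(3 11 10 8 9 4 14)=[13, 1, 2, 11, 14, 5, 6, 7, 9, 4, 8, 10, 12, 0, 3, 15, 16, 17]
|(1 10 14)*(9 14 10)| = |(1 9 14)| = 3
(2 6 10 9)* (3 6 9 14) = [0, 1, 9, 6, 4, 5, 10, 7, 8, 2, 14, 11, 12, 13, 3] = (2 9)(3 6 10 14)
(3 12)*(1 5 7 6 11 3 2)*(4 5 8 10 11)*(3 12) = (1 8 10 11 12 2)(4 5 7 6) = [0, 8, 1, 3, 5, 7, 4, 6, 10, 9, 11, 12, 2]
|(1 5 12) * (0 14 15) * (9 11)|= 6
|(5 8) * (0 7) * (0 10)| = 6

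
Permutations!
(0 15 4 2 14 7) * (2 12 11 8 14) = [15, 1, 2, 3, 12, 5, 6, 0, 14, 9, 10, 8, 11, 13, 7, 4] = (0 15 4 12 11 8 14 7)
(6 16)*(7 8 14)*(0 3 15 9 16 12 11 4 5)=(0 3 15 9 16 6 12 11 4 5)(7 8 14)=[3, 1, 2, 15, 5, 0, 12, 8, 14, 16, 10, 4, 11, 13, 7, 9, 6]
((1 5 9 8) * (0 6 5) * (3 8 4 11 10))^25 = ((0 6 5 9 4 11 10 3 8 1))^25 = (0 11)(1 4)(3 5)(6 10)(8 9)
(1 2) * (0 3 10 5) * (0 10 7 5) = (0 3 7 5 10)(1 2) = [3, 2, 1, 7, 4, 10, 6, 5, 8, 9, 0]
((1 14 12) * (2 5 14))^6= ((1 2 5 14 12))^6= (1 2 5 14 12)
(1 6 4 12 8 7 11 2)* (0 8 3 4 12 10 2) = (0 8 7 11)(1 6 12 3 4 10 2) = [8, 6, 1, 4, 10, 5, 12, 11, 7, 9, 2, 0, 3]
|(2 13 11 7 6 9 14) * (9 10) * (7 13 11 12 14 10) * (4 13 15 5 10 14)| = 42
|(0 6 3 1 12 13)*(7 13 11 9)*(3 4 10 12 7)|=|(0 6 4 10 12 11 9 3 1 7 13)|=11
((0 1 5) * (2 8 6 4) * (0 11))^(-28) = (11)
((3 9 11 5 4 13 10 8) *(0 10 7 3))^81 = ((0 10 8)(3 9 11 5 4 13 7))^81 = (3 4 9 13 11 7 5)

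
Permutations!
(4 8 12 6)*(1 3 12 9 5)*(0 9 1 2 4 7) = (0 9 5 2 4 8 1 3 12 6 7) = [9, 3, 4, 12, 8, 2, 7, 0, 1, 5, 10, 11, 6]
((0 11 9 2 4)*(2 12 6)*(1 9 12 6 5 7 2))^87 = ((0 11 12 5 7 2 4)(1 9 6))^87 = (0 5 4 12 2 11 7)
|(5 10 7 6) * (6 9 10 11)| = |(5 11 6)(7 9 10)| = 3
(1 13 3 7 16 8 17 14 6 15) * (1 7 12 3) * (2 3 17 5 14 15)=(1 13)(2 3 12 17 15 7 16 8 5 14 6)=[0, 13, 3, 12, 4, 14, 2, 16, 5, 9, 10, 11, 17, 1, 6, 7, 8, 15]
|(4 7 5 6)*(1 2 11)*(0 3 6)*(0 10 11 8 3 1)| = 11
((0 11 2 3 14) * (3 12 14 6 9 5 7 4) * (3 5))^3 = (0 12 11 14 2)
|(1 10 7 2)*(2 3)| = |(1 10 7 3 2)| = 5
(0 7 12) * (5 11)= (0 7 12)(5 11)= [7, 1, 2, 3, 4, 11, 6, 12, 8, 9, 10, 5, 0]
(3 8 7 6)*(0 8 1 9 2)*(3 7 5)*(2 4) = (0 8 5 3 1 9 4 2)(6 7) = [8, 9, 0, 1, 2, 3, 7, 6, 5, 4]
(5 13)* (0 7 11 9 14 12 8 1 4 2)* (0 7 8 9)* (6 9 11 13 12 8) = [6, 4, 7, 3, 2, 12, 9, 13, 1, 14, 10, 0, 11, 5, 8] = (0 6 9 14 8 1 4 2 7 13 5 12 11)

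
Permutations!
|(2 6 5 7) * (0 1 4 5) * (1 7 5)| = 4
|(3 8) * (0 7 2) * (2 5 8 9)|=7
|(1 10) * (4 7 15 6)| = |(1 10)(4 7 15 6)| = 4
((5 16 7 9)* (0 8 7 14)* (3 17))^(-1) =((0 8 7 9 5 16 14)(3 17))^(-1) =(0 14 16 5 9 7 8)(3 17)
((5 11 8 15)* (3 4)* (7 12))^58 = ((3 4)(5 11 8 15)(7 12))^58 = (5 8)(11 15)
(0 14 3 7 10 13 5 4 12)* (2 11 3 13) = (0 14 13 5 4 12)(2 11 3 7 10) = [14, 1, 11, 7, 12, 4, 6, 10, 8, 9, 2, 3, 0, 5, 13]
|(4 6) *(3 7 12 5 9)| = 10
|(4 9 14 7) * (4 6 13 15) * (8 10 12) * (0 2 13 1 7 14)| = |(0 2 13 15 4 9)(1 7 6)(8 10 12)| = 6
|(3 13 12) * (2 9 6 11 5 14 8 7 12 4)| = 12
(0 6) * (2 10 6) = (0 2 10 6) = [2, 1, 10, 3, 4, 5, 0, 7, 8, 9, 6]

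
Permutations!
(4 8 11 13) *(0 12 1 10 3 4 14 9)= (0 12 1 10 3 4 8 11 13 14 9)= [12, 10, 2, 4, 8, 5, 6, 7, 11, 0, 3, 13, 1, 14, 9]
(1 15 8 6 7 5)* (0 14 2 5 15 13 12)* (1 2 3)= (0 14 3 1 13 12)(2 5)(6 7 15 8)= [14, 13, 5, 1, 4, 2, 7, 15, 6, 9, 10, 11, 0, 12, 3, 8]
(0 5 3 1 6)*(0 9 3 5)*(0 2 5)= (0 2 5)(1 6 9 3)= [2, 6, 5, 1, 4, 0, 9, 7, 8, 3]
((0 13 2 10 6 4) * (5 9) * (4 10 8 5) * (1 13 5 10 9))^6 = ((0 5 1 13 2 8 10 6 9 4))^6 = (0 10 1 9 2)(4 8 5 6 13)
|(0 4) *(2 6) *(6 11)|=|(0 4)(2 11 6)|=6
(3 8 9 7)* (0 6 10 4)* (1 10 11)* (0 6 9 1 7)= [9, 10, 2, 8, 6, 5, 11, 3, 1, 0, 4, 7]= (0 9)(1 10 4 6 11 7 3 8)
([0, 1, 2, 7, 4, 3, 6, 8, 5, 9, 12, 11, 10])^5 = (3 7 8 5)(10 12)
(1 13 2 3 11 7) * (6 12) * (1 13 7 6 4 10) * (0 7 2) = (0 7 13)(1 2 3 11 6 12 4 10) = [7, 2, 3, 11, 10, 5, 12, 13, 8, 9, 1, 6, 4, 0]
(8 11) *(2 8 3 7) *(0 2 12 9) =(0 2 8 11 3 7 12 9) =[2, 1, 8, 7, 4, 5, 6, 12, 11, 0, 10, 3, 9]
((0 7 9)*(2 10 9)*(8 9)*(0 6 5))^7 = (0 5 6 9 8 10 2 7)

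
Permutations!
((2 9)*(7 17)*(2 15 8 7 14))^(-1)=(2 14 17 7 8 15 9)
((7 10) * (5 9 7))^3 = (5 10 7 9) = ((5 9 7 10))^3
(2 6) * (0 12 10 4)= [12, 1, 6, 3, 0, 5, 2, 7, 8, 9, 4, 11, 10]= (0 12 10 4)(2 6)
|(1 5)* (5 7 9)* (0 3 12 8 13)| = |(0 3 12 8 13)(1 7 9 5)| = 20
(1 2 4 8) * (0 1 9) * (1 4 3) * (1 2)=(0 4 8 9)(2 3)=[4, 1, 3, 2, 8, 5, 6, 7, 9, 0]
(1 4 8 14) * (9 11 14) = (1 4 8 9 11 14) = [0, 4, 2, 3, 8, 5, 6, 7, 9, 11, 10, 14, 12, 13, 1]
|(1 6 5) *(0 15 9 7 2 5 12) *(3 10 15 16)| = |(0 16 3 10 15 9 7 2 5 1 6 12)| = 12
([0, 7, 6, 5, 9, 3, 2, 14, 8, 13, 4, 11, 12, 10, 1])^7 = [0, 7, 6, 5, 10, 3, 2, 14, 8, 4, 13, 11, 12, 9, 1]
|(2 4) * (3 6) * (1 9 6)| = 4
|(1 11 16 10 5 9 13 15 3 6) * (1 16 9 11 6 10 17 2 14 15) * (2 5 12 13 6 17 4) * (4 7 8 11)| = |(1 17 5 4 2 14 15 3 10 12 13)(6 16 7 8 11 9)| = 66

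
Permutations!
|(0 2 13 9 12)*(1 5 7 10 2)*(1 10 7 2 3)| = |(0 10 3 1 5 2 13 9 12)| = 9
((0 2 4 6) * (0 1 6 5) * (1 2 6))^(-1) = ((0 6 2 4 5))^(-1) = (0 5 4 2 6)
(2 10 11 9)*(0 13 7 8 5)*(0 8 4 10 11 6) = [13, 1, 11, 3, 10, 8, 0, 4, 5, 2, 6, 9, 12, 7] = (0 13 7 4 10 6)(2 11 9)(5 8)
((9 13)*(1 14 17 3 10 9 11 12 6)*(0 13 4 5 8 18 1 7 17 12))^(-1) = ((0 13 11)(1 14 12 6 7 17 3 10 9 4 5 8 18))^(-1) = (0 11 13)(1 18 8 5 4 9 10 3 17 7 6 12 14)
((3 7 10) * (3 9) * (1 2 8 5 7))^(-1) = ((1 2 8 5 7 10 9 3))^(-1) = (1 3 9 10 7 5 8 2)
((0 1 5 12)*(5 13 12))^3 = ((0 1 13 12))^3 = (0 12 13 1)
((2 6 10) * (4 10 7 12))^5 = (2 10 4 12 7 6)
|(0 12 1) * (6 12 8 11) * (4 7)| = 6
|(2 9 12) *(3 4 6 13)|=12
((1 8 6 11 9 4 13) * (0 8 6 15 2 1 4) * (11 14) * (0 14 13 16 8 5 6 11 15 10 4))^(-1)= (0 13 6 5)(1 2 15 14 9 11)(4 10 8 16)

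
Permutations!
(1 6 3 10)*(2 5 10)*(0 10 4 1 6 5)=[10, 5, 0, 2, 1, 4, 3, 7, 8, 9, 6]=(0 10 6 3 2)(1 5 4)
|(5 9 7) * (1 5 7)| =3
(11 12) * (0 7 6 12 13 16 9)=(0 7 6 12 11 13 16 9)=[7, 1, 2, 3, 4, 5, 12, 6, 8, 0, 10, 13, 11, 16, 14, 15, 9]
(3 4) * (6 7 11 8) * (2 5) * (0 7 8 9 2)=[7, 1, 5, 4, 3, 0, 8, 11, 6, 2, 10, 9]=(0 7 11 9 2 5)(3 4)(6 8)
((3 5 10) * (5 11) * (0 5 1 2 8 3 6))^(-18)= ((0 5 10 6)(1 2 8 3 11))^(-18)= (0 10)(1 8 11 2 3)(5 6)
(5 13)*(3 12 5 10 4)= (3 12 5 13 10 4)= [0, 1, 2, 12, 3, 13, 6, 7, 8, 9, 4, 11, 5, 10]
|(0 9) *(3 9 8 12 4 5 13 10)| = |(0 8 12 4 5 13 10 3 9)| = 9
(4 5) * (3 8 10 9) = (3 8 10 9)(4 5) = [0, 1, 2, 8, 5, 4, 6, 7, 10, 3, 9]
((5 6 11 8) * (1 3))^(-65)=((1 3)(5 6 11 8))^(-65)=(1 3)(5 8 11 6)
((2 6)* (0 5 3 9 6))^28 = (0 6 3)(2 9 5)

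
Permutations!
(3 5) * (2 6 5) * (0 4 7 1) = (0 4 7 1)(2 6 5 3) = [4, 0, 6, 2, 7, 3, 5, 1]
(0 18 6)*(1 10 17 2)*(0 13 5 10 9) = (0 18 6 13 5 10 17 2 1 9) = [18, 9, 1, 3, 4, 10, 13, 7, 8, 0, 17, 11, 12, 5, 14, 15, 16, 2, 6]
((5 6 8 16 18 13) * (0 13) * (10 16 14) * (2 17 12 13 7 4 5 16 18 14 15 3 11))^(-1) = (0 18 10 14 16 13 12 17 2 11 3 15 8 6 5 4 7)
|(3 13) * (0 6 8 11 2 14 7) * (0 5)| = 8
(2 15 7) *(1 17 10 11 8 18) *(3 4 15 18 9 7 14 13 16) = (1 17 10 11 8 9 7 2 18)(3 4 15 14 13 16) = [0, 17, 18, 4, 15, 5, 6, 2, 9, 7, 11, 8, 12, 16, 13, 14, 3, 10, 1]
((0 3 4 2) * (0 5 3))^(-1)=((2 5 3 4))^(-1)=(2 4 3 5)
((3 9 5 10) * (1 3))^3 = (1 5 3 10 9) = ((1 3 9 5 10))^3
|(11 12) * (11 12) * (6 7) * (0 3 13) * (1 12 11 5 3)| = 14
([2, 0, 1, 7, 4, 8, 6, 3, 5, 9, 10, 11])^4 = [2, 0, 1, 3, 4, 5, 6, 7, 8, 9, 10, 11]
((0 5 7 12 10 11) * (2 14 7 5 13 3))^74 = ((0 13 3 2 14 7 12 10 11))^74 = (0 3 14 12 11 13 2 7 10)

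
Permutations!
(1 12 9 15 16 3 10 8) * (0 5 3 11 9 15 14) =(0 5 3 10 8 1 12 15 16 11 9 14) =[5, 12, 2, 10, 4, 3, 6, 7, 1, 14, 8, 9, 15, 13, 0, 16, 11]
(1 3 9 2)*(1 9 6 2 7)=[0, 3, 9, 6, 4, 5, 2, 1, 8, 7]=(1 3 6 2 9 7)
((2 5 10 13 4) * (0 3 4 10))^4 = (13)(0 5 2 4 3)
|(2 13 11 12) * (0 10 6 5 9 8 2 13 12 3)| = |(0 10 6 5 9 8 2 12 13 11 3)| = 11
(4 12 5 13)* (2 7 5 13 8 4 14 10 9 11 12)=(2 7 5 8 4)(9 11 12 13 14 10)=[0, 1, 7, 3, 2, 8, 6, 5, 4, 11, 9, 12, 13, 14, 10]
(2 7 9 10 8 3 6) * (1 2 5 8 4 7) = [0, 2, 1, 6, 7, 8, 5, 9, 3, 10, 4] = (1 2)(3 6 5 8)(4 7 9 10)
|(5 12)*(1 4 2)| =6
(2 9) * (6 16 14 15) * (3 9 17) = (2 17 3 9)(6 16 14 15) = [0, 1, 17, 9, 4, 5, 16, 7, 8, 2, 10, 11, 12, 13, 15, 6, 14, 3]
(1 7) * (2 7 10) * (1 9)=(1 10 2 7 9)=[0, 10, 7, 3, 4, 5, 6, 9, 8, 1, 2]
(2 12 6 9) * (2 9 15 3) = (2 12 6 15 3) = [0, 1, 12, 2, 4, 5, 15, 7, 8, 9, 10, 11, 6, 13, 14, 3]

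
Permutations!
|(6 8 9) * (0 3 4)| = |(0 3 4)(6 8 9)| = 3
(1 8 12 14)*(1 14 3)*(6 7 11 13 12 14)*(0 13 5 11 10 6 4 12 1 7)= [13, 8, 2, 7, 12, 11, 0, 10, 14, 9, 6, 5, 3, 1, 4]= (0 13 1 8 14 4 12 3 7 10 6)(5 11)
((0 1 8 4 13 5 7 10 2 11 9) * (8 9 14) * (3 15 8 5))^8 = ((0 1 9)(2 11 14 5 7 10)(3 15 8 4 13))^8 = (0 9 1)(2 14 7)(3 4 15 13 8)(5 10 11)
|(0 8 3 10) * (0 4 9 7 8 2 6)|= |(0 2 6)(3 10 4 9 7 8)|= 6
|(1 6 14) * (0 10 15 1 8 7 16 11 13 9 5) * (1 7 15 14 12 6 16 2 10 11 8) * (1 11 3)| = 14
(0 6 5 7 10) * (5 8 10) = [6, 1, 2, 3, 4, 7, 8, 5, 10, 9, 0] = (0 6 8 10)(5 7)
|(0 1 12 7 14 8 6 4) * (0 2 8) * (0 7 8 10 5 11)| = 10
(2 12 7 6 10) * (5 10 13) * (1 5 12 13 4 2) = (1 5 10)(2 13 12 7 6 4) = [0, 5, 13, 3, 2, 10, 4, 6, 8, 9, 1, 11, 7, 12]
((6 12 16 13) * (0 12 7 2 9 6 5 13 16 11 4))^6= (16)(0 11)(2 6)(4 12)(7 9)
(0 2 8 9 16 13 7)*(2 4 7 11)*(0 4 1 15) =[1, 15, 8, 3, 7, 5, 6, 4, 9, 16, 10, 2, 12, 11, 14, 0, 13] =(0 1 15)(2 8 9 16 13 11)(4 7)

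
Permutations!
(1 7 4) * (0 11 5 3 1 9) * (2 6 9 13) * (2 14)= (0 11 5 3 1 7 4 13 14 2 6 9)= [11, 7, 6, 1, 13, 3, 9, 4, 8, 0, 10, 5, 12, 14, 2]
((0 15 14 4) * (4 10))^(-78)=((0 15 14 10 4))^(-78)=(0 14 4 15 10)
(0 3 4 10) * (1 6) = [3, 6, 2, 4, 10, 5, 1, 7, 8, 9, 0] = (0 3 4 10)(1 6)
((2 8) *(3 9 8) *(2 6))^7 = ((2 3 9 8 6))^7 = (2 9 6 3 8)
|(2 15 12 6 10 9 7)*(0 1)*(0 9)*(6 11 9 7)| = 10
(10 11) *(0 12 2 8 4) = [12, 1, 8, 3, 0, 5, 6, 7, 4, 9, 11, 10, 2] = (0 12 2 8 4)(10 11)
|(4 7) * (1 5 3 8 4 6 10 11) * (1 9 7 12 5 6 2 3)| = |(1 6 10 11 9 7 2 3 8 4 12 5)| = 12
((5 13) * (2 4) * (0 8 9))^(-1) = (0 9 8)(2 4)(5 13)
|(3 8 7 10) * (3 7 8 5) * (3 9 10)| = |(3 5 9 10 7)| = 5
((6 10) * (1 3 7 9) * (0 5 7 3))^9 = (0 1 9 7 5)(6 10)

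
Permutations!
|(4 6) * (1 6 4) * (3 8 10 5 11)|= |(1 6)(3 8 10 5 11)|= 10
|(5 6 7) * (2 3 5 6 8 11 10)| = 6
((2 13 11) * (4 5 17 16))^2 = ((2 13 11)(4 5 17 16))^2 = (2 11 13)(4 17)(5 16)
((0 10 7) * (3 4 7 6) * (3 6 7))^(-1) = ((0 10 7)(3 4))^(-1) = (0 7 10)(3 4)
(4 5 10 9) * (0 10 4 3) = (0 10 9 3)(4 5) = [10, 1, 2, 0, 5, 4, 6, 7, 8, 3, 9]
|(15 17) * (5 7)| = 2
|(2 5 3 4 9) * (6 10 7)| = 15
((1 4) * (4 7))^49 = (1 7 4)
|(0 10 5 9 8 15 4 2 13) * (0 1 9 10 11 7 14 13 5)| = |(0 11 7 14 13 1 9 8 15 4 2 5 10)| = 13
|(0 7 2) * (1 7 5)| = 5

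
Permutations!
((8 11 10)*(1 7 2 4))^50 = (1 2)(4 7)(8 10 11)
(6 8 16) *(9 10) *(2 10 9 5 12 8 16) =(2 10 5 12 8)(6 16) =[0, 1, 10, 3, 4, 12, 16, 7, 2, 9, 5, 11, 8, 13, 14, 15, 6]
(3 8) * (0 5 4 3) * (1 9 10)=(0 5 4 3 8)(1 9 10)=[5, 9, 2, 8, 3, 4, 6, 7, 0, 10, 1]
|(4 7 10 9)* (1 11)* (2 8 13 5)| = 4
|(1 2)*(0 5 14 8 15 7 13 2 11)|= 10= |(0 5 14 8 15 7 13 2 1 11)|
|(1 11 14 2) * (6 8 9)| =12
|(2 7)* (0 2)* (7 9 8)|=5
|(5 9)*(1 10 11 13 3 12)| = |(1 10 11 13 3 12)(5 9)| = 6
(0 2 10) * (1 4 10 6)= (0 2 6 1 4 10)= [2, 4, 6, 3, 10, 5, 1, 7, 8, 9, 0]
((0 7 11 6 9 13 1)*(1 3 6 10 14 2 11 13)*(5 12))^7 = (2 14 10 11)(5 12)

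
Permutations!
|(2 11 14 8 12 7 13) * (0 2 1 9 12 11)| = 30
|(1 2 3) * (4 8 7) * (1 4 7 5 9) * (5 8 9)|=5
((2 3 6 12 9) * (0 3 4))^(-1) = (0 4 2 9 12 6 3) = ((0 3 6 12 9 2 4))^(-1)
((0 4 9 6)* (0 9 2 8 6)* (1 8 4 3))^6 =((0 3 1 8 6 9)(2 4))^6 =(9)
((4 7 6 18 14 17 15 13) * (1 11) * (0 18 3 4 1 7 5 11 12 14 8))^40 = ((0 18 8)(1 12 14 17 15 13)(3 4 5 11 7 6))^40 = (0 18 8)(1 15 14)(3 7 5)(4 6 11)(12 13 17)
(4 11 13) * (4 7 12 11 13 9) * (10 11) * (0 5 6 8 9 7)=(0 5 6 8 9 4 13)(7 12 10 11)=[5, 1, 2, 3, 13, 6, 8, 12, 9, 4, 11, 7, 10, 0]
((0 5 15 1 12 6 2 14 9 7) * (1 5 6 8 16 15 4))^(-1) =((0 6 2 14 9 7)(1 12 8 16 15 5 4))^(-1) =(0 7 9 14 2 6)(1 4 5 15 16 8 12)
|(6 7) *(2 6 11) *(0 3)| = 4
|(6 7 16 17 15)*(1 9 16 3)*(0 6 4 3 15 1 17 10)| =11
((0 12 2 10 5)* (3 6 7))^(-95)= (12)(3 6 7)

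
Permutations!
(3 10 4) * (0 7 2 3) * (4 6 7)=(0 4)(2 3 10 6 7)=[4, 1, 3, 10, 0, 5, 7, 2, 8, 9, 6]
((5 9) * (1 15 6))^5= ((1 15 6)(5 9))^5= (1 6 15)(5 9)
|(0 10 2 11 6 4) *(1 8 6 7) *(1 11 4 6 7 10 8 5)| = 14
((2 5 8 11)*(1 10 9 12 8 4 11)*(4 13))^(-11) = (1 8 12 9 10)(2 11 4 13 5)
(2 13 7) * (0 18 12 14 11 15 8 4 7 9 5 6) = (0 18 12 14 11 15 8 4 7 2 13 9 5 6) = [18, 1, 13, 3, 7, 6, 0, 2, 4, 5, 10, 15, 14, 9, 11, 8, 16, 17, 12]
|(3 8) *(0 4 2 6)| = 4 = |(0 4 2 6)(3 8)|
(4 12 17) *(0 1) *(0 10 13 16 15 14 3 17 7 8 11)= [1, 10, 2, 17, 12, 5, 6, 8, 11, 9, 13, 0, 7, 16, 3, 14, 15, 4]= (0 1 10 13 16 15 14 3 17 4 12 7 8 11)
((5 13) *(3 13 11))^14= (3 5)(11 13)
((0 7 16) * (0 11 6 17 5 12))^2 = (0 16 6 5)(7 11 17 12)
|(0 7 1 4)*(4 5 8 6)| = |(0 7 1 5 8 6 4)| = 7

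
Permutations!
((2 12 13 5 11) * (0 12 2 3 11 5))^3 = ((0 12 13)(3 11))^3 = (13)(3 11)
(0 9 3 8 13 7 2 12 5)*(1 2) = (0 9 3 8 13 7 1 2 12 5) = [9, 2, 12, 8, 4, 0, 6, 1, 13, 3, 10, 11, 5, 7]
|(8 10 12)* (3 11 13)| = |(3 11 13)(8 10 12)| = 3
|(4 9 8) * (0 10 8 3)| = |(0 10 8 4 9 3)| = 6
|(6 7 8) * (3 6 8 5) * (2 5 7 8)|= 5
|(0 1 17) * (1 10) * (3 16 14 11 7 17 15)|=|(0 10 1 15 3 16 14 11 7 17)|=10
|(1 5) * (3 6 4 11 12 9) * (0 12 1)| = |(0 12 9 3 6 4 11 1 5)| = 9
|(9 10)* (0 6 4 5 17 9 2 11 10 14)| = |(0 6 4 5 17 9 14)(2 11 10)| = 21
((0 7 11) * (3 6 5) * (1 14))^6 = (14)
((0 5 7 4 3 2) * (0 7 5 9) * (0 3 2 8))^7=(0 8 3 9)(2 7 4)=((0 9 3 8)(2 7 4))^7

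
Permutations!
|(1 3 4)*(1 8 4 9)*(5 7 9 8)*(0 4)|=|(0 4 5 7 9 1 3 8)|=8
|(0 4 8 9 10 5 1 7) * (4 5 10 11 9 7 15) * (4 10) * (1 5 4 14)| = 4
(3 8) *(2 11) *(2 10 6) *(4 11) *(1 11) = (1 11 10 6 2 4)(3 8) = [0, 11, 4, 8, 1, 5, 2, 7, 3, 9, 6, 10]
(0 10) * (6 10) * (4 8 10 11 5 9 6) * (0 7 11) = (0 4 8 10 7 11 5 9 6) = [4, 1, 2, 3, 8, 9, 0, 11, 10, 6, 7, 5]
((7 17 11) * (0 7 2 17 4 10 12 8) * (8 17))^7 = ((0 7 4 10 12 17 11 2 8))^7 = (0 2 17 10 7 8 11 12 4)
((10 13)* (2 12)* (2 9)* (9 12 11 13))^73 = ((2 11 13 10 9))^73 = (2 10 11 9 13)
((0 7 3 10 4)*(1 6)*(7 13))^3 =((0 13 7 3 10 4)(1 6))^3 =(0 3)(1 6)(4 7)(10 13)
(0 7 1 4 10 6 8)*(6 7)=(0 6 8)(1 4 10 7)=[6, 4, 2, 3, 10, 5, 8, 1, 0, 9, 7]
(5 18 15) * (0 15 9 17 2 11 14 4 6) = (0 15 5 18 9 17 2 11 14 4 6) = [15, 1, 11, 3, 6, 18, 0, 7, 8, 17, 10, 14, 12, 13, 4, 5, 16, 2, 9]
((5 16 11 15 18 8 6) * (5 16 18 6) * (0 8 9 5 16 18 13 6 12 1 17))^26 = ((0 8 16 11 15 12 1 17)(5 13 6 18 9))^26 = (0 16 15 1)(5 13 6 18 9)(8 11 12 17)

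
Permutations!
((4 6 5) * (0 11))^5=(0 11)(4 5 6)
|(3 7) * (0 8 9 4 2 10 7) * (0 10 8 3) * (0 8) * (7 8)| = 7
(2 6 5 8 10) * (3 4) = [0, 1, 6, 4, 3, 8, 5, 7, 10, 9, 2] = (2 6 5 8 10)(3 4)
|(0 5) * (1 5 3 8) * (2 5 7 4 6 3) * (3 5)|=|(0 2 3 8 1 7 4 6 5)|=9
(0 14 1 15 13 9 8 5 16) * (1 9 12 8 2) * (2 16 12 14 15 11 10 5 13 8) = (0 15 8 13 14 9 16)(1 11 10 5 12 2) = [15, 11, 1, 3, 4, 12, 6, 7, 13, 16, 5, 10, 2, 14, 9, 8, 0]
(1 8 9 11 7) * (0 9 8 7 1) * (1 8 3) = (0 9 11 8 3 1 7) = [9, 7, 2, 1, 4, 5, 6, 0, 3, 11, 10, 8]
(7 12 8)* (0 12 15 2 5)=[12, 1, 5, 3, 4, 0, 6, 15, 7, 9, 10, 11, 8, 13, 14, 2]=(0 12 8 7 15 2 5)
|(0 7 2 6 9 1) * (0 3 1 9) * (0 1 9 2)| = |(0 7)(1 3 9 2 6)| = 10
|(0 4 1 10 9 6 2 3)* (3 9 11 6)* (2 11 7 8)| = |(0 4 1 10 7 8 2 9 3)(6 11)| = 18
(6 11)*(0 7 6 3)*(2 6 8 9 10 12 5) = (0 7 8 9 10 12 5 2 6 11 3) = [7, 1, 6, 0, 4, 2, 11, 8, 9, 10, 12, 3, 5]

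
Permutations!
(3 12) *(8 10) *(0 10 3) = (0 10 8 3 12) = [10, 1, 2, 12, 4, 5, 6, 7, 3, 9, 8, 11, 0]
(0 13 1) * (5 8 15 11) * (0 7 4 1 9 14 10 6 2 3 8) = (0 13 9 14 10 6 2 3 8 15 11 5)(1 7 4) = [13, 7, 3, 8, 1, 0, 2, 4, 15, 14, 6, 5, 12, 9, 10, 11]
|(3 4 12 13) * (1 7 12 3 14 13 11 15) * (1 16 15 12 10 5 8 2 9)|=14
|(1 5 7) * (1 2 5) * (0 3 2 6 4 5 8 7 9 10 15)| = 11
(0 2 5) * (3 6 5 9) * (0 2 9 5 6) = [9, 1, 5, 0, 4, 2, 6, 7, 8, 3] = (0 9 3)(2 5)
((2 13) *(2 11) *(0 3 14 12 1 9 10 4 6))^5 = (0 9 3 10 14 4 12 6 1)(2 11 13)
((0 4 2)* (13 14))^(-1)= ((0 4 2)(13 14))^(-1)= (0 2 4)(13 14)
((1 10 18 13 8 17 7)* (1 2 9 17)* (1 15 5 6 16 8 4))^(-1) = (1 4 13 18 10)(2 7 17 9)(5 15 8 16 6)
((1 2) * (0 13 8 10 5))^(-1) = ((0 13 8 10 5)(1 2))^(-1) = (0 5 10 8 13)(1 2)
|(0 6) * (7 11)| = |(0 6)(7 11)| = 2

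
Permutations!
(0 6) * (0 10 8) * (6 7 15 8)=(0 7 15 8)(6 10)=[7, 1, 2, 3, 4, 5, 10, 15, 0, 9, 6, 11, 12, 13, 14, 8]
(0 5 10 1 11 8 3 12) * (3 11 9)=(0 5 10 1 9 3 12)(8 11)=[5, 9, 2, 12, 4, 10, 6, 7, 11, 3, 1, 8, 0]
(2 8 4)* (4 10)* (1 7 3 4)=(1 7 3 4 2 8 10)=[0, 7, 8, 4, 2, 5, 6, 3, 10, 9, 1]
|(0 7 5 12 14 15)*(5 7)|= |(0 5 12 14 15)|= 5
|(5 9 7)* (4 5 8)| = |(4 5 9 7 8)| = 5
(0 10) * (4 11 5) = [10, 1, 2, 3, 11, 4, 6, 7, 8, 9, 0, 5] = (0 10)(4 11 5)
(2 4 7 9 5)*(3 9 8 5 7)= (2 4 3 9 7 8 5)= [0, 1, 4, 9, 3, 2, 6, 8, 5, 7]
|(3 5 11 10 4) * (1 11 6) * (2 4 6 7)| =20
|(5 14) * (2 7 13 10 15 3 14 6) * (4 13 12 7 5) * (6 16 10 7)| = |(2 5 16 10 15 3 14 4 13 7 12 6)| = 12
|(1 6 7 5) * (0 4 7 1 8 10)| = 6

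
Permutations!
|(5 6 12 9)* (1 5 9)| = |(1 5 6 12)| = 4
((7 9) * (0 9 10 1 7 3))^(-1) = (0 3 9)(1 10 7)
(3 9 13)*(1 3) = (1 3 9 13) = [0, 3, 2, 9, 4, 5, 6, 7, 8, 13, 10, 11, 12, 1]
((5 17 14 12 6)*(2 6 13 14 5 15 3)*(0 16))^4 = ((0 16)(2 6 15 3)(5 17)(12 13 14))^4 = (17)(12 13 14)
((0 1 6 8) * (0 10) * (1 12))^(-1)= ((0 12 1 6 8 10))^(-1)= (0 10 8 6 1 12)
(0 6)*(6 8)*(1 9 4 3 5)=(0 8 6)(1 9 4 3 5)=[8, 9, 2, 5, 3, 1, 0, 7, 6, 4]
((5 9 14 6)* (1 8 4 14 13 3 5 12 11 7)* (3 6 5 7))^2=((1 8 4 14 5 9 13 6 12 11 3 7))^2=(1 4 5 13 12 3)(6 11 7 8 14 9)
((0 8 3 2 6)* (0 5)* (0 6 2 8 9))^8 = ((0 9)(3 8)(5 6))^8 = (9)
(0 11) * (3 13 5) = [11, 1, 2, 13, 4, 3, 6, 7, 8, 9, 10, 0, 12, 5] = (0 11)(3 13 5)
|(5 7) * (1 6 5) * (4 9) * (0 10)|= 4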